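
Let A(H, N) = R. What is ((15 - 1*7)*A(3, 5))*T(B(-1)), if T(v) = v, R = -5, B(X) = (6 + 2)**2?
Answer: -2560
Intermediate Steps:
B(X) = 64 (B(X) = 8**2 = 64)
A(H, N) = -5
((15 - 1*7)*A(3, 5))*T(B(-1)) = ((15 - 1*7)*(-5))*64 = ((15 - 7)*(-5))*64 = (8*(-5))*64 = -40*64 = -2560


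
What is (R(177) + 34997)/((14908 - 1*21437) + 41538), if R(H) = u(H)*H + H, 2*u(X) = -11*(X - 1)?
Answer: -10474/2693 ≈ -3.8893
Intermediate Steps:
u(X) = 11/2 - 11*X/2 (u(X) = (-11*(X - 1))/2 = (-11*(-1 + X))/2 = (11 - 11*X)/2 = 11/2 - 11*X/2)
R(H) = H + H*(11/2 - 11*H/2) (R(H) = (11/2 - 11*H/2)*H + H = H*(11/2 - 11*H/2) + H = H + H*(11/2 - 11*H/2))
(R(177) + 34997)/((14908 - 1*21437) + 41538) = ((½)*177*(13 - 11*177) + 34997)/((14908 - 1*21437) + 41538) = ((½)*177*(13 - 1947) + 34997)/((14908 - 21437) + 41538) = ((½)*177*(-1934) + 34997)/(-6529 + 41538) = (-171159 + 34997)/35009 = -136162*1/35009 = -10474/2693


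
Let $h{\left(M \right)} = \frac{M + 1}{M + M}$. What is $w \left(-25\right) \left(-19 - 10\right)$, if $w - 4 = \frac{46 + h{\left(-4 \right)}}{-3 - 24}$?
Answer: $\frac{357425}{216} \approx 1654.7$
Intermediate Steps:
$h{\left(M \right)} = \frac{1 + M}{2 M}$
$w = \frac{493}{216}$ ($w = 4 + \frac{46 + \frac{1 - 4}{2 \left(-4\right)}}{-3 - 24} = 4 + \frac{46 + \frac{1}{2} \left(- \frac{1}{4}\right) \left(-3\right)}{-27} = 4 + \left(46 + \frac{3}{8}\right) \left(- \frac{1}{27}\right) = 4 + \frac{371}{8} \left(- \frac{1}{27}\right) = 4 - \frac{371}{216} = \frac{493}{216} \approx 2.2824$)
$w \left(-25\right) \left(-19 - 10\right) = \frac{493}{216} \left(-25\right) \left(-19 - 10\right) = \left(- \frac{12325}{216}\right) \left(-29\right) = \frac{357425}{216}$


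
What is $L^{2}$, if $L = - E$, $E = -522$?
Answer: $272484$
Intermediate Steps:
$L = 522$ ($L = \left(-1\right) \left(-522\right) = 522$)
$L^{2} = 522^{2} = 272484$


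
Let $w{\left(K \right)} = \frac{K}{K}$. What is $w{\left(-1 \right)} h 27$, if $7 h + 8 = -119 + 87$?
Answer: $- \frac{1080}{7} \approx -154.29$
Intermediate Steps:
$w{\left(K \right)} = 1$
$h = - \frac{40}{7}$ ($h = - \frac{8}{7} + \frac{-119 + 87}{7} = - \frac{8}{7} + \frac{1}{7} \left(-32\right) = - \frac{8}{7} - \frac{32}{7} = - \frac{40}{7} \approx -5.7143$)
$w{\left(-1 \right)} h 27 = 1 \left(\left(- \frac{40}{7}\right) 27\right) = 1 \left(- \frac{1080}{7}\right) = - \frac{1080}{7}$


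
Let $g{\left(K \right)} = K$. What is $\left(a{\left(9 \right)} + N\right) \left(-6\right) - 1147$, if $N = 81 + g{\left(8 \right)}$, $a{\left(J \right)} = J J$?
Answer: $-2167$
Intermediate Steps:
$a{\left(J \right)} = J^{2}$
$N = 89$ ($N = 81 + 8 = 89$)
$\left(a{\left(9 \right)} + N\right) \left(-6\right) - 1147 = \left(9^{2} + 89\right) \left(-6\right) - 1147 = \left(81 + 89\right) \left(-6\right) - 1147 = 170 \left(-6\right) - 1147 = -1020 - 1147 = -2167$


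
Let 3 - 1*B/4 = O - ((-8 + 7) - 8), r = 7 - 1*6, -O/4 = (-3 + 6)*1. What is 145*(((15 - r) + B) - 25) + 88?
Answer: 1973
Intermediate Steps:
O = -12 (O = -4*(-3 + 6) = -12 ≈ -12.000)
r = 1 (r = 7 - 6 = 1)
B = 24 (B = 12 - 4*(-12 - ((-8 + 7) - 8)) = 12 - 4*(-12 - (-1 - 8)) = 12 - 4*(-12 - 1*(-9)) = 12 - 4*(-12 + 9) = 12 - 4*(-3) = 12 + 12 = 24)
145*(((15 - r) + B) - 25) + 88 = 145*(((15 - 1*1) + 24) - 25) + 88 = 145*(((15 - 1) + 24) - 25) + 88 = 145*((14 + 24) - 25) + 88 = 145*(38 - 25) + 88 = 145*13 + 88 = 1885 + 88 = 1973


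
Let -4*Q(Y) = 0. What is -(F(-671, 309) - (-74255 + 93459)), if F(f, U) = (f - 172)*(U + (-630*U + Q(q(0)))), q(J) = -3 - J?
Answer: -163827119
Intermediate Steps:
Q(Y) = 0 (Q(Y) = -¼*0 = 0)
F(f, U) = -629*U*(-172 + f) (F(f, U) = (f - 172)*(U + (-630*U + 0)) = (-172 + f)*(U - 630*U) = (-172 + f)*(-629*U) = -629*U*(-172 + f))
-(F(-671, 309) - (-74255 + 93459)) = -(629*309*(172 - 1*(-671)) - (-74255 + 93459)) = -(629*309*(172 + 671) - 1*19204) = -(629*309*843 - 19204) = -(163846323 - 19204) = -1*163827119 = -163827119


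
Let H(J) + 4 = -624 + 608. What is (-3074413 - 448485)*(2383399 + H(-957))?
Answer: -8396401112342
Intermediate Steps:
H(J) = -20 (H(J) = -4 + (-624 + 608) = -4 - 16 = -20)
(-3074413 - 448485)*(2383399 + H(-957)) = (-3074413 - 448485)*(2383399 - 20) = -3522898*2383379 = -8396401112342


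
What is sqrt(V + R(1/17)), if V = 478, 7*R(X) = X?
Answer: sqrt(6769077)/119 ≈ 21.863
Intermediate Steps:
R(X) = X/7
sqrt(V + R(1/17)) = sqrt(478 + (1/7)/17) = sqrt(478 + (1/7)*(1/17)) = sqrt(478 + 1/119) = sqrt(56883/119) = sqrt(6769077)/119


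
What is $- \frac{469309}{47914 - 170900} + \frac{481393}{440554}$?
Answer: $\frac{66490139171}{13545493561} \approx 4.9087$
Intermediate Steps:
$- \frac{469309}{47914 - 170900} + \frac{481393}{440554} = - \frac{469309}{-122986} + 481393 \cdot \frac{1}{440554} = \left(-469309\right) \left(- \frac{1}{122986}\right) + \frac{481393}{440554} = \frac{469309}{122986} + \frac{481393}{440554} = \frac{66490139171}{13545493561}$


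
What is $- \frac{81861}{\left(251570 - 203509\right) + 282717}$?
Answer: $- \frac{81861}{330778} \approx -0.24748$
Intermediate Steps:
$- \frac{81861}{\left(251570 - 203509\right) + 282717} = - \frac{81861}{48061 + 282717} = - \frac{81861}{330778}$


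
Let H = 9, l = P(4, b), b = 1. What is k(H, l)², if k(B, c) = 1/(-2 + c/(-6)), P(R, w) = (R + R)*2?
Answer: 9/196 ≈ 0.045918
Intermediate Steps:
P(R, w) = 4*R (P(R, w) = (2*R)*2 = 4*R)
l = 16 (l = 4*4 = 16)
k(B, c) = 1/(-2 - c/6) (k(B, c) = 1/(-2 + c*(-⅙)) = 1/(-2 - c/6))
k(H, l)² = (-6/(12 + 16))² = (-6/28)² = (-6*1/28)² = (-3/14)² = 9/196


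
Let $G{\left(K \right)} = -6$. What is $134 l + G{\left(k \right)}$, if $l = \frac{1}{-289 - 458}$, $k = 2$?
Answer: $- \frac{4616}{747} \approx -6.1794$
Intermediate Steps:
$l = - \frac{1}{747}$ ($l = \frac{1}{-747} = - \frac{1}{747} \approx -0.0013387$)
$134 l + G{\left(k \right)} = 134 \left(- \frac{1}{747}\right) - 6 = - \frac{134}{747} - 6 = - \frac{4616}{747}$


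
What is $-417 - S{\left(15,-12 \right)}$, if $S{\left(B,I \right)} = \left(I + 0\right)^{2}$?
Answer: $-561$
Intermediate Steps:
$S{\left(B,I \right)} = I^{2}$
$-417 - S{\left(15,-12 \right)} = -417 - \left(-12\right)^{2} = -417 - 144 = -561$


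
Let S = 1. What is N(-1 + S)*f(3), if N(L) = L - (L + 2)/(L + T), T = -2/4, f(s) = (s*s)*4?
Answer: 144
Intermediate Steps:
f(s) = 4*s² (f(s) = s²*4 = 4*s²)
T = -½ (T = -2*¼ = -½ ≈ -0.50000)
N(L) = L - (2 + L)/(-½ + L) (N(L) = L - (L + 2)/(L - ½) = L - (2 + L)/(-½ + L))
N(-1 + S)*f(3) = ((-4 - 3*(-1 + 1) + 2*(-1 + 1)²)/(-1 + 2*(-1 + 1)))*(4*3²) = ((-4 - 3*0 + 2*0²)/(-1 + 2*0))*(4*9) = ((-4 + 0 + 2*0)/(-1 + 0))*36 = ((-4 + 0 + 0)/(-1))*36 = -1*(-4)*36 = 4*36 = 144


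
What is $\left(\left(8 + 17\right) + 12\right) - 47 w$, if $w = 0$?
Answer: $37$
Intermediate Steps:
$\left(\left(8 + 17\right) + 12\right) - 47 w = \left(\left(8 + 17\right) + 12\right) - 0 = \left(25 + 12\right) + 0 = 37 + 0 = 37$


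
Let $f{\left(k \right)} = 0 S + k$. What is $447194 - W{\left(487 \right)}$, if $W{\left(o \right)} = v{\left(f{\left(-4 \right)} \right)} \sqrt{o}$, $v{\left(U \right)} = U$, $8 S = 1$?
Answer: $447194 + 4 \sqrt{487} \approx 4.4728 \cdot 10^{5}$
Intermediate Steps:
$S = \frac{1}{8}$ ($S = \frac{1}{8} \cdot 1 = \frac{1}{8} \approx 0.125$)
$f{\left(k \right)} = k$ ($f{\left(k \right)} = 0 \cdot \frac{1}{8} + k = 0 + k = k$)
$W{\left(o \right)} = - 4 \sqrt{o}$
$447194 - W{\left(487 \right)} = 447194 - - 4 \sqrt{487} = 447194 + 4 \sqrt{487}$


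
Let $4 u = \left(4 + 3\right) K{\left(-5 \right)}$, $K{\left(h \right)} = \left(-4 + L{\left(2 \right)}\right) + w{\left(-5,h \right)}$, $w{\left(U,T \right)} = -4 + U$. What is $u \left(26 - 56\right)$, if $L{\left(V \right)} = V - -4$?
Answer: $\frac{735}{2} \approx 367.5$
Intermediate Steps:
$L{\left(V \right)} = 4 + V$ ($L{\left(V \right)} = V + 4 = 4 + V$)
$K{\left(h \right)} = -7$ ($K{\left(h \right)} = \left(-4 + \left(4 + 2\right)\right) - 9 = \left(-4 + 6\right) - 9 = 2 - 9 = -7$)
$u = - \frac{49}{4}$ ($u = \frac{\left(4 + 3\right) \left(-7\right)}{4} = \frac{7 \left(-7\right)}{4} = \frac{1}{4} \left(-49\right) = - \frac{49}{4} \approx -12.25$)
$u \left(26 - 56\right) = - \frac{49 \left(26 - 56\right)}{4} = \left(- \frac{49}{4}\right) \left(-30\right) = \frac{735}{2}$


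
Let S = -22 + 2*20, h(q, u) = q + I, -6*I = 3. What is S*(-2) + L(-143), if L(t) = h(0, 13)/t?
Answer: -10295/286 ≈ -35.997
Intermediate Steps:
I = -½ (I = -⅙*3 = -½ ≈ -0.50000)
h(q, u) = -½ + q (h(q, u) = q - ½ = -½ + q)
S = 18 (S = -22 + 40 = 18)
L(t) = -1/(2*t) (L(t) = (-½ + 0)/t = -1/(2*t))
S*(-2) + L(-143) = 18*(-2) - ½/(-143) = -36 - ½*(-1/143) = -36 + 1/286 = -10295/286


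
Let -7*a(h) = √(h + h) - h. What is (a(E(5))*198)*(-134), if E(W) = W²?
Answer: -663300/7 + 132660*√2/7 ≈ -67956.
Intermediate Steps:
a(h) = h/7 - √2*√h/7 (a(h) = -(√(h + h) - h)/7 = -(√(2*h) - h)/7 = -(√2*√h - h)/7 = -(-h + √2*√h)/7 = h/7 - √2*√h/7)
(a(E(5))*198)*(-134) = (((⅐)*5² - √2*√(5²)/7)*198)*(-134) = (((⅐)*25 - √2*√25/7)*198)*(-134) = ((25/7 - ⅐*√2*5)*198)*(-134) = ((25/7 - 5*√2/7)*198)*(-134) = (4950/7 - 990*√2/7)*(-134) = -663300/7 + 132660*√2/7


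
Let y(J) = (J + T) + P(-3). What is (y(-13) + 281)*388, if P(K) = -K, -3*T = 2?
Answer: 314668/3 ≈ 1.0489e+5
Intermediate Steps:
T = -⅔ (T = -⅓*2 = -⅔ ≈ -0.66667)
y(J) = 7/3 + J (y(J) = (J - ⅔) - 1*(-3) = (-⅔ + J) + 3 = 7/3 + J)
(y(-13) + 281)*388 = ((7/3 - 13) + 281)*388 = (-32/3 + 281)*388 = (811/3)*388 = 314668/3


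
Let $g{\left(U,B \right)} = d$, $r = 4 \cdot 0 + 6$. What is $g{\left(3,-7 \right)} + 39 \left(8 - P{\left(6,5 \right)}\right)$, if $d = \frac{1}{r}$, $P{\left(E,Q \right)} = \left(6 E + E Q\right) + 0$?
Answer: $- \frac{13571}{6} \approx -2261.8$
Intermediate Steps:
$r = 6$ ($r = 0 + 6 = 6$)
$P{\left(E,Q \right)} = 6 E + E Q$
$d = \frac{1}{6} \approx 0.16667$
$g{\left(U,B \right)} = \frac{1}{6}$
$g{\left(3,-7 \right)} + 39 \left(8 - P{\left(6,5 \right)}\right) = \frac{1}{6} + 39 \left(8 - 6 \left(6 + 5\right)\right) = \frac{1}{6} + 39 \left(8 - 6 \cdot 11\right) = \frac{1}{6} + 39 \left(8 - 66\right) = \frac{1}{6} + 39 \left(-58\right) = \frac{1}{6} - 2262 = - \frac{13571}{6}$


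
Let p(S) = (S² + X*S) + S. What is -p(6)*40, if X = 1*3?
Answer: -2400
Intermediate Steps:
X = 3
p(S) = S² + 4*S (p(S) = (S² + 3*S) + S = S² + 4*S)
-p(6)*40 = -6*(4 + 6)*40 = -6*10*40 = -1*60*40 = -60*40 = -2400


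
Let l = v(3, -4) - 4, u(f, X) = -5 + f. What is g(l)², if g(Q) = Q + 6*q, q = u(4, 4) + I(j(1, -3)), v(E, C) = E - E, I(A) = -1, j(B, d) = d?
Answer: 256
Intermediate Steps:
v(E, C) = 0
l = -4 (l = 0 - 4 = -4)
q = -2 (q = (-5 + 4) - 1 = -1 - 1 = -2)
g(Q) = -12 + Q (g(Q) = Q + 6*(-2) = Q - 12 = -12 + Q)
g(l)² = (-12 - 4)² = (-16)² = 256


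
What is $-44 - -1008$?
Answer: $964$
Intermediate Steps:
$-44 - -1008 = -44 + 1008 = 964$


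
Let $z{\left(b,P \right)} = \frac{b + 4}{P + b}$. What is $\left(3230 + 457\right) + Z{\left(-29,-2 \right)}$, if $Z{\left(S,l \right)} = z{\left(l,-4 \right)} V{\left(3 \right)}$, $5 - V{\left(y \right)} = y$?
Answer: $\frac{11059}{3} \approx 3686.3$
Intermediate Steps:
$z{\left(b,P \right)} = \frac{4 + b}{P + b}$
$V{\left(y \right)} = 5 - y$
$Z{\left(S,l \right)} = \frac{2 \left(4 + l\right)}{-4 + l}$ ($Z{\left(S,l \right)} = \frac{4 + l}{-4 + l} \left(5 - 3\right) = \frac{4 + l}{-4 + l} 2 = \frac{2 \left(4 + l\right)}{-4 + l}$)
$\left(3230 + 457\right) + Z{\left(-29,-2 \right)} = \left(3230 + 457\right) + \frac{2 \left(4 - 2\right)}{-4 - 2} = 3687 + 2 \frac{1}{-6} \cdot 2 = 3687 + 2 \left(- \frac{1}{6}\right) 2 = 3687 - \frac{2}{3} = \frac{11059}{3}$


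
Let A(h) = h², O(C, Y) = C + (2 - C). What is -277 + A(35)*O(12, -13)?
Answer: 2173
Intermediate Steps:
O(C, Y) = 2
-277 + A(35)*O(12, -13) = -277 + 35²*2 = -277 + 1225*2 = -277 + 2450 = 2173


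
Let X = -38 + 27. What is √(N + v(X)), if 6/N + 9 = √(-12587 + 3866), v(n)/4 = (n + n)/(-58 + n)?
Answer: √(160550925 - 258681*I*√969)/11247 ≈ 1.127 - 0.028243*I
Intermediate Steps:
X = -11
v(n) = 8*n/(-58 + n) (v(n) = 4*((n + n)/(-58 + n)) = 4*((2*n)/(-58 + n)) = 4*(2*n/(-58 + n)) = 8*n/(-58 + n))
N = 6/(-9 + 3*I*√969) (N = 6/(-9 + √(-12587 + 3866)) = 6/(-9 + √(-8721)) = 6/(-9 + 3*I*√969) ≈ -0.006135 - 0.063658*I)
√(N + v(X)) = √((-1/163 - I*√969/489) + 8*(-11)/(-58 - 11)) = √((-1/163 - I*√969/489) + 8*(-11)/(-69)) = √((-1/163 - I*√969/489) + 8*(-11)*(-1/69)) = √((-1/163 - I*√969/489) + 88/69) = √(14275/11247 - I*√969/489)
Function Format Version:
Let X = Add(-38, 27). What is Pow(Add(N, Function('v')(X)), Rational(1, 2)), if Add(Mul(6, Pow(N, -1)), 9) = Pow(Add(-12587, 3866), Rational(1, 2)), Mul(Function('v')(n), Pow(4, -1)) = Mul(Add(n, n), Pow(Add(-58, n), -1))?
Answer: Mul(Rational(1, 11247), Pow(Add(160550925, Mul(-258681, I, Pow(969, Rational(1, 2)))), Rational(1, 2))) ≈ Add(1.1270, Mul(-0.028243, I))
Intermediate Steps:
X = -11
Function('v')(n) = Mul(8, n, Pow(Add(-58, n), -1)) (Function('v')(n) = Mul(4, Mul(Add(n, n), Pow(Add(-58, n), -1))) = Mul(4, Mul(Mul(2, n), Pow(Add(-58, n), -1))) = Mul(4, Mul(2, n, Pow(Add(-58, n), -1))) = Mul(8, n, Pow(Add(-58, n), -1)))
N = Mul(6, Pow(Add(-9, Mul(3, I, Pow(969, Rational(1, 2)))), -1)) (N = Mul(6, Pow(Add(-9, Pow(Add(-12587, 3866), Rational(1, 2))), -1)) = Mul(6, Pow(Add(-9, Pow(-8721, Rational(1, 2))), -1)) = Mul(6, Pow(Add(-9, Mul(3, I, Pow(969, Rational(1, 2)))), -1)) ≈ Add(-0.0061350, Mul(-0.063658, I)))
Pow(Add(N, Function('v')(X)), Rational(1, 2)) = Pow(Add(Add(Rational(-1, 163), Mul(Rational(-1, 489), I, Pow(969, Rational(1, 2)))), Mul(8, -11, Pow(Add(-58, -11), -1))), Rational(1, 2)) = Pow(Add(Add(Rational(-1, 163), Mul(Rational(-1, 489), I, Pow(969, Rational(1, 2)))), Mul(8, -11, Pow(-69, -1))), Rational(1, 2)) = Pow(Add(Add(Rational(-1, 163), Mul(Rational(-1, 489), I, Pow(969, Rational(1, 2)))), Mul(8, -11, Rational(-1, 69))), Rational(1, 2)) = Pow(Add(Add(Rational(-1, 163), Mul(Rational(-1, 489), I, Pow(969, Rational(1, 2)))), Rational(88, 69)), Rational(1, 2)) = Pow(Add(Rational(14275, 11247), Mul(Rational(-1, 489), I, Pow(969, Rational(1, 2)))), Rational(1, 2))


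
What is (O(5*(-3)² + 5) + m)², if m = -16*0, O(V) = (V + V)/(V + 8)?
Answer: 2500/841 ≈ 2.9727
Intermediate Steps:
O(V) = 2*V/(8 + V) (O(V) = (2*V)/(8 + V) = 2*V/(8 + V))
m = 0
(O(5*(-3)² + 5) + m)² = (2*(5*(-3)² + 5)/(8 + (5*(-3)² + 5)) + 0)² = (2*(5*9 + 5)/(8 + (5*9 + 5)) + 0)² = (2*(45 + 5)/(8 + (45 + 5)) + 0)² = (2*50/(8 + 50) + 0)² = (2*50/58 + 0)² = (2*50*(1/58) + 0)² = (50/29 + 0)² = (50/29)² = 2500/841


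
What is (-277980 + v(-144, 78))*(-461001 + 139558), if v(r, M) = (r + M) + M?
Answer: 89350867824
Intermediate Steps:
v(r, M) = r + 2*M (v(r, M) = (M + r) + M = r + 2*M)
(-277980 + v(-144, 78))*(-461001 + 139558) = (-277980 + (-144 + 2*78))*(-461001 + 139558) = (-277980 + (-144 + 156))*(-321443) = (-277980 + 12)*(-321443) = -277968*(-321443) = 89350867824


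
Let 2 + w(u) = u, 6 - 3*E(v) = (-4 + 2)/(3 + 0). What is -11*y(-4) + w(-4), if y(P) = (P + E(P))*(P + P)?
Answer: -1462/9 ≈ -162.44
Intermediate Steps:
E(v) = 20/9 (E(v) = 2 - (-4 + 2)/(3*(3 + 0)) = 2 - (-2)/(3*3) = 2 - 1/3*(-2/3) = 2 + 2/9 = 20/9)
w(u) = -2 + u
y(P) = 2*P*(20/9 + P) (y(P) = (P + 20/9)*(P + P) = (20/9 + P)*(2*P) = 2*P*(20/9 + P))
-11*y(-4) + w(-4) = -22*(-4)*(20 + 9*(-4))/9 + (-2 - 4) = -22*(-4)*(20 - 36)/9 - 6 = -22*(-4)*(-16)/9 - 6 = -11*128/9 - 6 = -1408/9 - 6 = -1462/9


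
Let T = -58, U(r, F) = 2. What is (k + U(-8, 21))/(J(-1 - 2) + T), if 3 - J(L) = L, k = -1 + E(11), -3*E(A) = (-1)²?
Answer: -1/78 ≈ -0.012821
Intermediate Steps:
E(A) = -⅓ (E(A) = -⅓*(-1)² = -⅓*1 = -⅓)
k = -4/3 (k = -1 - ⅓ = -4/3 ≈ -1.3333)
J(L) = 3 - L
(k + U(-8, 21))/(J(-1 - 2) + T) = (-4/3 + 2)/((3 - (-1 - 2)) - 58) = 2/(3*((3 - 1*(-3)) - 58)) = 2/(3*((3 + 3) - 58)) = 2/(3*(6 - 58)) = (⅔)/(-52) = (⅔)*(-1/52) = -1/78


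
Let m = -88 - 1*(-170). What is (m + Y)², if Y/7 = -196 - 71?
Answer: 3193369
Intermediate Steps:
Y = -1869 (Y = 7*(-196 - 71) = 7*(-267) = -1869)
m = 82 (m = -88 + 170 = 82)
(m + Y)² = (82 - 1869)² = (-1787)² = 3193369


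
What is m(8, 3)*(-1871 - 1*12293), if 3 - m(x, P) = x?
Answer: 70820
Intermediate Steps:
m(x, P) = 3 - x
m(8, 3)*(-1871 - 1*12293) = (3 - 1*8)*(-1871 - 1*12293) = (3 - 8)*(-1871 - 12293) = -5*(-14164) = 70820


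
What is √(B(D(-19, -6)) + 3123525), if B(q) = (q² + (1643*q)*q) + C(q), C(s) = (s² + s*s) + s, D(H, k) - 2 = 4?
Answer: 3*√353643 ≈ 1784.0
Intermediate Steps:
D(H, k) = 6 (D(H, k) = 2 + 4 = 6)
C(s) = s + 2*s² (C(s) = (s² + s²) + s = 2*s² + s = s + 2*s²)
B(q) = 1644*q² + q*(1 + 2*q) (B(q) = (q² + (1643*q)*q) + q*(1 + 2*q) = (q² + 1643*q²) + q*(1 + 2*q) = 1644*q² + q*(1 + 2*q))
√(B(D(-19, -6)) + 3123525) = √(6*(1 + 1646*6) + 3123525) = √(6*(1 + 9876) + 3123525) = √(6*9877 + 3123525) = √(59262 + 3123525) = √3182787 = 3*√353643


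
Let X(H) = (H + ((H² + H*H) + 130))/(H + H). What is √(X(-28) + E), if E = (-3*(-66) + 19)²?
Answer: √9223599/14 ≈ 216.93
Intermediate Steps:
X(H) = (130 + H + 2*H²)/(2*H) (X(H) = (H + ((H² + H²) + 130))/((2*H)) = (H + (2*H² + 130))*(1/(2*H)) = (H + (130 + 2*H²))*(1/(2*H)) = (130 + H + 2*H²)*(1/(2*H)) = (130 + H + 2*H²)/(2*H))
E = 47089 (E = (198 + 19)² = 217² = 47089)
√(X(-28) + E) = √((½ - 28 + 65/(-28)) + 47089) = √((½ - 28 + 65*(-1/28)) + 47089) = √((½ - 28 - 65/28) + 47089) = √(-835/28 + 47089) = √(1317657/28) = √9223599/14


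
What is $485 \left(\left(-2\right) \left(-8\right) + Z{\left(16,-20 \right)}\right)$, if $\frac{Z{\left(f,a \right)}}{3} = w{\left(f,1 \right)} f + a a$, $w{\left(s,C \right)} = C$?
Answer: $613040$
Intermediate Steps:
$Z{\left(f,a \right)} = 3 f + 3 a^{2}$ ($Z{\left(f,a \right)} = 3 \left(1 f + a a\right) = 3 \left(f + a^{2}\right) = 3 f + 3 a^{2}$)
$485 \left(\left(-2\right) \left(-8\right) + Z{\left(16,-20 \right)}\right) = 485 \left(\left(-2\right) \left(-8\right) + \left(3 \cdot 16 + 3 \left(-20\right)^{2}\right)\right) = 485 \left(16 + \left(48 + 3 \cdot 400\right)\right) = 485 \left(16 + \left(48 + 1200\right)\right) = 485 \left(16 + 1248\right) = 485 \cdot 1264 = 613040$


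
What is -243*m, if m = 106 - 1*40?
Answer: -16038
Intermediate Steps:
m = 66 (m = 106 - 40 = 66)
-243*m = -243*66 = -16038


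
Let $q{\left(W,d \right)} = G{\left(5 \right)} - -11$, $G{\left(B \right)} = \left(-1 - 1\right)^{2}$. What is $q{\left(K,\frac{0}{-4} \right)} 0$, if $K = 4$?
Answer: $0$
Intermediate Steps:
$G{\left(B \right)} = 4$ ($G{\left(B \right)} = \left(-2\right)^{2} = 4$)
$q{\left(W,d \right)} = 15$ ($q{\left(W,d \right)} = 4 - -11 = 4 + 11 = 15$)
$q{\left(K,\frac{0}{-4} \right)} 0 = 15 \cdot 0 = 0$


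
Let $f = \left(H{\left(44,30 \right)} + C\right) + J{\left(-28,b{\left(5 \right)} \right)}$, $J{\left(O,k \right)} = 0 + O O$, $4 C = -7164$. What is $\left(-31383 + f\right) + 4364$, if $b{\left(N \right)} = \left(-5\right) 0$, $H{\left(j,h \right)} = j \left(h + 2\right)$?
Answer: $-26618$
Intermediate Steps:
$H{\left(j,h \right)} = j \left(2 + h\right)$
$C = -1791$ ($C = \frac{1}{4} \left(-7164\right) = -1791$)
$b{\left(N \right)} = 0$
$J{\left(O,k \right)} = O^{2}$ ($J{\left(O,k \right)} = 0 + O^{2} = O^{2}$)
$f = 401$ ($f = \left(44 \left(2 + 30\right) - 1791\right) + \left(-28\right)^{2} = \left(44 \cdot 32 - 1791\right) + 784 = \left(1408 - 1791\right) + 784 = -383 + 784 = 401$)
$\left(-31383 + f\right) + 4364 = \left(-31383 + 401\right) + 4364 = -30982 + 4364 = -26618$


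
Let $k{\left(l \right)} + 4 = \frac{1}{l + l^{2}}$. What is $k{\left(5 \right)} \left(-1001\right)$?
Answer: $\frac{119119}{30} \approx 3970.6$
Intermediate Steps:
$k{\left(l \right)} = -4 + \frac{1}{l + l^{2}}$
$k{\left(5 \right)} \left(-1001\right) = \frac{1 - 20 - 4 \cdot 5^{2}}{5 \left(1 + 5\right)} \left(-1001\right) = \frac{1 - 20 - 100}{5 \cdot 6} \left(-1001\right) = \frac{1}{5} \cdot \frac{1}{6} \left(1 - 20 - 100\right) \left(-1001\right) = \frac{1}{5} \cdot \frac{1}{6} \left(-119\right) \left(-1001\right) = \left(- \frac{119}{30}\right) \left(-1001\right) = \frac{119119}{30}$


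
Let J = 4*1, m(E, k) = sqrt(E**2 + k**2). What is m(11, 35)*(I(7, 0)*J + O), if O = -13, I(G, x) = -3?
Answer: -25*sqrt(1346) ≈ -917.20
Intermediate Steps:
J = 4
m(11, 35)*(I(7, 0)*J + O) = sqrt(11**2 + 35**2)*(-3*4 - 13) = sqrt(121 + 1225)*(-12 - 13) = sqrt(1346)*(-25) = -25*sqrt(1346)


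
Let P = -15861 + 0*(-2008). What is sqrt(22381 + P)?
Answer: 2*sqrt(1630) ≈ 80.746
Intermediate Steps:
P = -15861 (P = -15861 + 0 = -15861)
sqrt(22381 + P) = sqrt(22381 - 15861) = sqrt(6520) = 2*sqrt(1630)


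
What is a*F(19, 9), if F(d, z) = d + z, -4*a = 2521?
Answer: -17647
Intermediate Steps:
a = -2521/4 (a = -¼*2521 = -2521/4 ≈ -630.25)
a*F(19, 9) = -2521*(19 + 9)/4 = -2521/4*28 = -17647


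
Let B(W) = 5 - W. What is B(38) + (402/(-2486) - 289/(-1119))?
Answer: -45765953/1390917 ≈ -32.903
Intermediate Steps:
B(38) + (402/(-2486) - 289/(-1119)) = (5 - 1*38) + (402/(-2486) - 289/(-1119)) = (5 - 38) + (402*(-1/2486) - 289*(-1/1119)) = -33 + (-201/1243 + 289/1119) = -33 + 134308/1390917 = -45765953/1390917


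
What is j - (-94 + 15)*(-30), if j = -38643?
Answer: -41013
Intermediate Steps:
j - (-94 + 15)*(-30) = -38643 - (-94 + 15)*(-30) = -38643 - (-79)*(-30) = -38643 - 1*2370 = -38643 - 2370 = -41013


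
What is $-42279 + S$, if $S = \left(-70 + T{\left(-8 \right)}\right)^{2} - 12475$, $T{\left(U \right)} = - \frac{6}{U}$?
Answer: $- \frac{799335}{16} \approx -49958.0$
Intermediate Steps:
$S = - \frac{122871}{16}$ ($S = \left(-70 - \frac{6}{-8}\right)^{2} - 12475 = \left(-70 - - \frac{3}{4}\right)^{2} - 12475 = \left(-70 + \frac{3}{4}\right)^{2} - 12475 = \left(- \frac{277}{4}\right)^{2} - 12475 = \frac{76729}{16} - 12475 = - \frac{122871}{16} \approx -7679.4$)
$-42279 + S = -42279 - \frac{122871}{16} = - \frac{799335}{16}$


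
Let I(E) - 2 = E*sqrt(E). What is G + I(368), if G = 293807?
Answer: 293809 + 1472*sqrt(23) ≈ 3.0087e+5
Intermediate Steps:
I(E) = 2 + E**(3/2) (I(E) = 2 + E*sqrt(E) = 2 + E**(3/2))
G + I(368) = 293807 + (2 + 368**(3/2)) = 293807 + (2 + 1472*sqrt(23)) = 293809 + 1472*sqrt(23)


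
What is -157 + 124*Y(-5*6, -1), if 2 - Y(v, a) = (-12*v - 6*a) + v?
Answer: -41573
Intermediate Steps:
Y(v, a) = 2 + 6*a + 11*v (Y(v, a) = 2 - ((-12*v - 6*a) + v) = 2 - (-11*v - 6*a) = 2 + (6*a + 11*v) = 2 + 6*a + 11*v)
-157 + 124*Y(-5*6, -1) = -157 + 124*(2 + 6*(-1) + 11*(-5*6)) = -157 + 124*(2 - 6 + 11*(-30)) = -157 + 124*(2 - 6 - 330) = -157 + 124*(-334) = -157 - 41416 = -41573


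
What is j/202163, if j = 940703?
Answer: 940703/202163 ≈ 4.6532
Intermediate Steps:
j/202163 = 940703/202163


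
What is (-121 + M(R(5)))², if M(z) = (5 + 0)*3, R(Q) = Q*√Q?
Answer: 11236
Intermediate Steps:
R(Q) = Q^(3/2)
M(z) = 15 (M(z) = 5*3 = 15)
(-121 + M(R(5)))² = (-121 + 15)² = (-106)² = 11236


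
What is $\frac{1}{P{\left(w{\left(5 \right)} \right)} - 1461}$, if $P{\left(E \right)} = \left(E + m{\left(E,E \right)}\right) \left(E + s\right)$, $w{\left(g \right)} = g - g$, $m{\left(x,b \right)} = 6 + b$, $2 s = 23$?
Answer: $- \frac{1}{1392} \approx -0.00071839$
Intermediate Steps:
$s = \frac{23}{2}$ ($s = \frac{1}{2} \cdot 23 = \frac{23}{2} \approx 11.5$)
$w{\left(g \right)} = 0$
$P{\left(E \right)} = \left(6 + 2 E\right) \left(\frac{23}{2} + E\right)$ ($P{\left(E \right)} = \left(E + \left(6 + E\right)\right) \left(E + \frac{23}{2}\right) = \left(6 + 2 E\right) \left(\frac{23}{2} + E\right)$)
$\frac{1}{P{\left(w{\left(5 \right)} \right)} - 1461} = \frac{1}{\left(69 + 2 \cdot 0^{2} + 29 \cdot 0\right) - 1461} = \frac{1}{\left(69 + 2 \cdot 0 + 0\right) - 1461} = \frac{1}{\left(69 + 0 + 0\right) - 1461} = \frac{1}{69 - 1461} = \frac{1}{-1392} = - \frac{1}{1392}$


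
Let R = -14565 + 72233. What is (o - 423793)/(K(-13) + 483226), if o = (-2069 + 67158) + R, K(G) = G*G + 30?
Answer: -301036/483425 ≈ -0.62271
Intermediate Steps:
K(G) = 30 + G**2 (K(G) = G**2 + 30 = 30 + G**2)
R = 57668
o = 122757 (o = (-2069 + 67158) + 57668 = 65089 + 57668 = 122757)
(o - 423793)/(K(-13) + 483226) = (122757 - 423793)/((30 + (-13)**2) + 483226) = -301036/((30 + 169) + 483226) = -301036/(199 + 483226) = -301036/483425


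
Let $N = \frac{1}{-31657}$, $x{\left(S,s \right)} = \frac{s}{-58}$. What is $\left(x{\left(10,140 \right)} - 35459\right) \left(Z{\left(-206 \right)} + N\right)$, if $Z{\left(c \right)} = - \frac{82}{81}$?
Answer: $\frac{2669630798855}{74362293} \approx 35900.0$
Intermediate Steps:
$Z{\left(c \right)} = - \frac{82}{81}$ ($Z{\left(c \right)} = \left(-82\right) \frac{1}{81} = - \frac{82}{81}$)
$x{\left(S,s \right)} = - \frac{s}{58}$ ($x{\left(S,s \right)} = s \left(- \frac{1}{58}\right) = - \frac{s}{58}$)
$N = - \frac{1}{31657} \approx -3.1589 \cdot 10^{-5}$
$\left(x{\left(10,140 \right)} - 35459\right) \left(Z{\left(-206 \right)} + N\right) = \left(\left(- \frac{1}{58}\right) 140 - 35459\right) \left(- \frac{82}{81} - \frac{1}{31657}\right) = \left(- \frac{70}{29} - 35459\right) \left(- \frac{2595955}{2564217}\right) = \left(- \frac{1028381}{29}\right) \left(- \frac{2595955}{2564217}\right) = \frac{2669630798855}{74362293}$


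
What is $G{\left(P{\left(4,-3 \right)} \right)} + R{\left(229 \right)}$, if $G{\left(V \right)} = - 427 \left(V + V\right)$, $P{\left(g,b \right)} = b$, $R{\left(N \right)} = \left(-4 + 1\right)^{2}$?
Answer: $2571$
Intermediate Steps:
$R{\left(N \right)} = 9$ ($R{\left(N \right)} = \left(-3\right)^{2} = 9$)
$G{\left(V \right)} = - 854 V$ ($G{\left(V \right)} = - 427 \cdot 2 V = - 854 V$)
$G{\left(P{\left(4,-3 \right)} \right)} + R{\left(229 \right)} = \left(-854\right) \left(-3\right) + 9 = 2562 + 9 = 2571$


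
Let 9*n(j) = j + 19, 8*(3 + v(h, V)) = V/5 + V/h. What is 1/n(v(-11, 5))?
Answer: 396/707 ≈ 0.56011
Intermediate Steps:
v(h, V) = -3 + V/40 + V/(8*h) (v(h, V) = -3 + (V/5 + V/h)/8 = -3 + (V/40 + V/(8*h)) = -3 + V/40 + V/(8*h))
n(j) = 19/9 + j/9 (n(j) = (j + 19)/9 = (19 + j)/9 = 19/9 + j/9)
1/n(v(-11, 5)) = 1/(19/9 + (-3 + (1/40)*5 + (⅛)*5/(-11))/9) = 1/(19/9 + (-3 + ⅛ + (⅛)*5*(-1/11))/9) = 1/(19/9 + (-3 + ⅛ - 5/88)/9) = 1/(19/9 + (⅑)*(-129/44)) = 1/(19/9 - 43/132) = 1/(707/396) = 396/707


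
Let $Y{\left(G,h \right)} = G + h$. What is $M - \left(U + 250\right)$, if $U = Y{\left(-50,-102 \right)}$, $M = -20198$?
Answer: $-20296$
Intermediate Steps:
$U = -152$ ($U = -50 - 102 = -152$)
$M - \left(U + 250\right) = -20198 - \left(-152 + 250\right) = -20198 - 98 = -20296$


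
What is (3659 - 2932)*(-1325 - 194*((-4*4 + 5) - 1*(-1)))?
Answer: 447105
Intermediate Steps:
(3659 - 2932)*(-1325 - 194*((-4*4 + 5) - 1*(-1))) = 727*(-1325 - 194*((-16 + 5) + 1)) = 727*(-1325 - 194*(-11 + 1)) = 727*(-1325 - 194*(-10)) = 727*(-1325 + 1940) = 727*615 = 447105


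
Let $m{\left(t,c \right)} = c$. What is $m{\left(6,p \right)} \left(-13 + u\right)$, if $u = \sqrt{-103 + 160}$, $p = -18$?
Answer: $234 - 18 \sqrt{57} \approx 98.103$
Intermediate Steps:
$u = \sqrt{57} \approx 7.5498$
$m{\left(6,p \right)} \left(-13 + u\right) = - 18 \left(-13 + \sqrt{57}\right) = 234 - 18 \sqrt{57}$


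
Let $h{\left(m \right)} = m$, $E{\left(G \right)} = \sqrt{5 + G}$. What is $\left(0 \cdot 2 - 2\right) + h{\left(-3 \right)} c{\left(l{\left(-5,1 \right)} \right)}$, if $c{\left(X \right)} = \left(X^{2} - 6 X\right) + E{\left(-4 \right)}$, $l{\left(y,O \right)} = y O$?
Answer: $-170$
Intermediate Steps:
$l{\left(y,O \right)} = O y$
$c{\left(X \right)} = 1 + X^{2} - 6 X$ ($c{\left(X \right)} = \left(X^{2} - 6 X\right) + \sqrt{5 - 4} = \left(X^{2} - 6 X\right) + \sqrt{1} = \left(X^{2} - 6 X\right) + 1 = 1 + X^{2} - 6 X$)
$\left(0 \cdot 2 - 2\right) + h{\left(-3 \right)} c{\left(l{\left(-5,1 \right)} \right)} = \left(0 \cdot 2 - 2\right) - 3 \left(1 + \left(1 \left(-5\right)\right)^{2} - 6 \cdot 1 \left(-5\right)\right) = \left(0 - 2\right) - 3 \left(1 + \left(-5\right)^{2} - -30\right) = -2 - 3 \left(1 + 25 + 30\right) = -2 - 168 = -170$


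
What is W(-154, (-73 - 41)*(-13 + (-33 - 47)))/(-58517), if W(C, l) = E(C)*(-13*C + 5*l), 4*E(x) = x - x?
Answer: 0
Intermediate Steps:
E(x) = 0 (E(x) = (x - x)/4 = (1/4)*0 = 0)
W(C, l) = 0 (W(C, l) = 0*(-13*C + 5*l) = 0)
W(-154, (-73 - 41)*(-13 + (-33 - 47)))/(-58517) = 0/(-58517) = 0*(-1/58517) = 0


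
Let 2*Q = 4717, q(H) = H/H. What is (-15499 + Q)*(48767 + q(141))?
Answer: -640835904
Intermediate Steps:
q(H) = 1
Q = 4717/2 (Q = (½)*4717 = 4717/2 ≈ 2358.5)
(-15499 + Q)*(48767 + q(141)) = (-15499 + 4717/2)*(48767 + 1) = -26281/2*48768 = -640835904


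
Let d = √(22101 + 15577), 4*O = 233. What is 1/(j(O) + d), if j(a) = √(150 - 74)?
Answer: 1/(√37678 + 2*√19) ≈ 0.0049303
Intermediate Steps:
O = 233/4 (O = (¼)*233 = 233/4 ≈ 58.250)
d = √37678 ≈ 194.11
j(a) = 2*√19 (j(a) = √76 = 2*√19)
1/(j(O) + d) = 1/(2*√19 + √37678) = 1/(√37678 + 2*√19)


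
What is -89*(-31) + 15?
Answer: 2774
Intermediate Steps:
-89*(-31) + 15 = 2759 + 15 = 2774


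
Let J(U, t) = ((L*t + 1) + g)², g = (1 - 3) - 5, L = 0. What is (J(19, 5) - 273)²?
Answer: 56169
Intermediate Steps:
g = -7 (g = -2 - 5 = -7)
J(U, t) = 36 (J(U, t) = ((0*t + 1) - 7)² = ((0 + 1) - 7)² = (1 - 7)² = (-6)² = 36)
(J(19, 5) - 273)² = (36 - 273)² = (-237)² = 56169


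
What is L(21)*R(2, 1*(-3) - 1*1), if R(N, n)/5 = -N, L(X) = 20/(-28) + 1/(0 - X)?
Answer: 160/21 ≈ 7.6190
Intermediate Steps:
L(X) = -5/7 - 1/X (L(X) = 20*(-1/28) + 1/(-X) = -5/7 + 1*(-1/X) = -5/7 - 1/X)
R(N, n) = -5*N (R(N, n) = 5*(-N) = -5*N)
L(21)*R(2, 1*(-3) - 1*1) = (-5/7 - 1/21)*(-5*2) = (-5/7 - 1*1/21)*(-10) = (-5/7 - 1/21)*(-10) = -16/21*(-10) = 160/21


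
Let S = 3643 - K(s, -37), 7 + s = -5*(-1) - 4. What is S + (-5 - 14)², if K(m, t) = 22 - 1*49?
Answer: 4031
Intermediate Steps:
s = -6 (s = -7 + (-5*(-1) - 4) = -7 + (5 - 4) = -7 + 1 = -6)
K(m, t) = -27 (K(m, t) = 22 - 49 = -27)
S = 3670 (S = 3643 - 1*(-27) = 3643 + 27 = 3670)
S + (-5 - 14)² = 3670 + (-5 - 14)² = 3670 + (-19)² = 3670 + 361 = 4031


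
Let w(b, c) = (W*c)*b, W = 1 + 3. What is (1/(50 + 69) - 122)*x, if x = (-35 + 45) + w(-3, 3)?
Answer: 377442/119 ≈ 3171.8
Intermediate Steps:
W = 4
w(b, c) = 4*b*c (w(b, c) = (4*c)*b = 4*b*c)
x = -26 (x = (-35 + 45) + 4*(-3)*3 = 10 - 36 = -26)
(1/(50 + 69) - 122)*x = (1/(50 + 69) - 122)*(-26) = (1/119 - 122)*(-26) = -14517/119*(-26) = 377442/119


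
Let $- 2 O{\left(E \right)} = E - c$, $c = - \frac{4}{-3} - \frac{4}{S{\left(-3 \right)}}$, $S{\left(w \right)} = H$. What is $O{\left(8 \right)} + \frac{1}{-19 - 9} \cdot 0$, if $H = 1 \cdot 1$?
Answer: $- \frac{16}{3} \approx -5.3333$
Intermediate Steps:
$H = 1$
$S{\left(w \right)} = 1$
$c = - \frac{8}{3}$ ($c = - \frac{4}{-3} - \frac{4}{1} = \left(-4\right) \left(- \frac{1}{3}\right) - 4 = \frac{4}{3} - 4 = - \frac{8}{3} \approx -2.6667$)
$O{\left(E \right)} = - \frac{4}{3} - \frac{E}{2}$ ($O{\left(E \right)} = - \frac{E - - \frac{8}{3}}{2} = - \frac{E + \frac{8}{3}}{2} = - \frac{\frac{8}{3} + E}{2} = - \frac{4}{3} - \frac{E}{2}$)
$O{\left(8 \right)} + \frac{1}{-19 - 9} \cdot 0 = \left(- \frac{4}{3} - 4\right) + \frac{1}{-19 - 9} \cdot 0 = \left(- \frac{4}{3} - 4\right) + \frac{1}{-28} \cdot 0 = - \frac{16}{3} - 0 = - \frac{16}{3} + 0 = - \frac{16}{3}$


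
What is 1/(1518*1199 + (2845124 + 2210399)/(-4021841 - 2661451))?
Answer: 607572/1105830401311 ≈ 5.4943e-7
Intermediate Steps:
1/(1518*1199 + (2845124 + 2210399)/(-4021841 - 2661451)) = 1/(1820082 + 5055523/(-6683292)) = 1/(1820082 + 5055523*(-1/6683292)) = 1/(1820082 - 459593/607572) = 1/(1105830401311/607572) = 607572/1105830401311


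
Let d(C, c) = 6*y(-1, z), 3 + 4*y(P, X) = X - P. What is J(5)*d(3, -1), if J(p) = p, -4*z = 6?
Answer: -105/4 ≈ -26.250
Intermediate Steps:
z = -3/2 (z = -1/4*6 = -3/2 ≈ -1.5000)
y(P, X) = -3/4 - P/4 + X/4 (y(P, X) = -3/4 + (X - P)/4 = -3/4 + (-P/4 + X/4) = -3/4 - P/4 + X/4)
d(C, c) = -21/4 (d(C, c) = 6*(-3/4 - 1/4*(-1) + (1/4)*(-3/2)) = 6*(-3/4 + 1/4 - 3/8) = 6*(-7/8) = -21/4)
J(5)*d(3, -1) = 5*(-21/4) = -105/4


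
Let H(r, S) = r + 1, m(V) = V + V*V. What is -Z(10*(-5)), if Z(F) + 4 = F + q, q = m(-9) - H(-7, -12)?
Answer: -24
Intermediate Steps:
m(V) = V + V**2
H(r, S) = 1 + r
q = 78 (q = -9*(1 - 9) - (1 - 7) = -9*(-8) - 1*(-6) = 72 + 6 = 78)
Z(F) = 74 + F (Z(F) = -4 + (F + 78) = -4 + (78 + F) = 74 + F)
-Z(10*(-5)) = -(74 + 10*(-5)) = -(74 - 50) = -1*24 = -24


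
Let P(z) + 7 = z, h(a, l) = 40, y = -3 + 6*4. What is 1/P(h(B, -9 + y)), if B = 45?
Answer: 1/33 ≈ 0.030303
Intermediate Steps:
y = 21 (y = -3 + 24 = 21)
P(z) = -7 + z
1/P(h(B, -9 + y)) = 1/(-7 + 40) = 1/33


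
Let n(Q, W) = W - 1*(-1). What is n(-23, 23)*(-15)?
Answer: -360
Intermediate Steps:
n(Q, W) = 1 + W (n(Q, W) = W + 1 = 1 + W)
n(-23, 23)*(-15) = (1 + 23)*(-15) = 24*(-15) = -360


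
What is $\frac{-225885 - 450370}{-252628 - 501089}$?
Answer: $\frac{676255}{753717} \approx 0.89723$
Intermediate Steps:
$\frac{-225885 - 450370}{-252628 - 501089} = - \frac{676255}{-753717} = \left(-676255\right) \left(- \frac{1}{753717}\right) = \frac{676255}{753717}$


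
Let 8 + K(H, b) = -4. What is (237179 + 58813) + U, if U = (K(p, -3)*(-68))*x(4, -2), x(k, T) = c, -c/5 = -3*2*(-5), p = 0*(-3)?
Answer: 173592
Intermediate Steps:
p = 0
K(H, b) = -12 (K(H, b) = -8 - 4 = -12)
c = -150 (c = -5*(-3*2)*(-5) = -(-30)*(-5) = -5*30 = -150)
x(k, T) = -150
U = -122400 (U = -12*(-68)*(-150) = 816*(-150) = -122400)
(237179 + 58813) + U = (237179 + 58813) - 122400 = 295992 - 122400 = 173592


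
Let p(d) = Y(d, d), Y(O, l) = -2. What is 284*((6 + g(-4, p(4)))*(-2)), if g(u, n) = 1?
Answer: -3976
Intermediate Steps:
p(d) = -2
284*((6 + g(-4, p(4)))*(-2)) = 284*((6 + 1)*(-2)) = 284*(7*(-2)) = 284*(-14) = -3976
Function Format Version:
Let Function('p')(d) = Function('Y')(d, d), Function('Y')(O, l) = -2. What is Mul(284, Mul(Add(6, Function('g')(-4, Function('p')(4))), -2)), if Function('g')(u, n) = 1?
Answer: -3976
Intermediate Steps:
Function('p')(d) = -2
Mul(284, Mul(Add(6, Function('g')(-4, Function('p')(4))), -2)) = Mul(284, Mul(Add(6, 1), -2)) = Mul(284, Mul(7, -2)) = Mul(284, -14) = -3976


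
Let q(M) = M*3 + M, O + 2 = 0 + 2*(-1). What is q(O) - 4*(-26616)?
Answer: 106448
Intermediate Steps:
O = -4 (O = -2 + (0 + 2*(-1)) = -2 + (0 - 2) = -2 - 2 = -4)
q(M) = 4*M (q(M) = 3*M + M = 4*M)
q(O) - 4*(-26616) = 4*(-4) - 4*(-26616) = -16 + 106464 = 106448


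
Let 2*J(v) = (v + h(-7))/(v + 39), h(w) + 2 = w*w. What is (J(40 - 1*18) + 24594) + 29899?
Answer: 6648215/122 ≈ 54494.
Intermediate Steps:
h(w) = -2 + w**2 (h(w) = -2 + w*w = -2 + w**2)
J(v) = (47 + v)/(2*(39 + v)) (J(v) = ((v + (-2 + (-7)**2))/(v + 39))/2 = ((v + (-2 + 49))/(39 + v))/2 = ((v + 47)/(39 + v))/2 = ((47 + v)/(39 + v))/2 = (47 + v)/(2*(39 + v)))
(J(40 - 1*18) + 24594) + 29899 = ((47 + (40 - 1*18))/(2*(39 + (40 - 1*18))) + 24594) + 29899 = ((47 + (40 - 18))/(2*(39 + (40 - 18))) + 24594) + 29899 = ((47 + 22)/(2*(39 + 22)) + 24594) + 29899 = ((1/2)*69/61 + 24594) + 29899 = ((1/2)*(1/61)*69 + 24594) + 29899 = (69/122 + 24594) + 29899 = 3000537/122 + 29899 = 6648215/122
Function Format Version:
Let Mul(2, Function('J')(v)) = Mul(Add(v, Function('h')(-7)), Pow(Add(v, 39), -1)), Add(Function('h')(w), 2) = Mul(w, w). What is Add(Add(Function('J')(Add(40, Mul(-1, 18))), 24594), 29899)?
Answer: Rational(6648215, 122) ≈ 54494.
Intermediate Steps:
Function('h')(w) = Add(-2, Pow(w, 2)) (Function('h')(w) = Add(-2, Mul(w, w)) = Add(-2, Pow(w, 2)))
Function('J')(v) = Mul(Rational(1, 2), Pow(Add(39, v), -1), Add(47, v)) (Function('J')(v) = Mul(Rational(1, 2), Mul(Add(v, Add(-2, Pow(-7, 2))), Pow(Add(v, 39), -1))) = Mul(Rational(1, 2), Mul(Add(v, Add(-2, 49)), Pow(Add(39, v), -1))) = Mul(Rational(1, 2), Mul(Add(v, 47), Pow(Add(39, v), -1))) = Mul(Rational(1, 2), Mul(Add(47, v), Pow(Add(39, v), -1))) = Mul(Rational(1, 2), Mul(Pow(Add(39, v), -1), Add(47, v))) = Mul(Rational(1, 2), Pow(Add(39, v), -1), Add(47, v)))
Add(Add(Function('J')(Add(40, Mul(-1, 18))), 24594), 29899) = Add(Add(Mul(Rational(1, 2), Pow(Add(39, Add(40, Mul(-1, 18))), -1), Add(47, Add(40, Mul(-1, 18)))), 24594), 29899) = Add(Add(Mul(Rational(1, 2), Pow(Add(39, Add(40, -18)), -1), Add(47, Add(40, -18))), 24594), 29899) = Add(Add(Mul(Rational(1, 2), Pow(Add(39, 22), -1), Add(47, 22)), 24594), 29899) = Add(Add(Mul(Rational(1, 2), Pow(61, -1), 69), 24594), 29899) = Add(Add(Mul(Rational(1, 2), Rational(1, 61), 69), 24594), 29899) = Add(Add(Rational(69, 122), 24594), 29899) = Add(Rational(3000537, 122), 29899) = Rational(6648215, 122)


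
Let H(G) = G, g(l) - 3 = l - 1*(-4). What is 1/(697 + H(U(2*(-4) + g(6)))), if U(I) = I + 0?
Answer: 1/702 ≈ 0.0014245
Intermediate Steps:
g(l) = 7 + l (g(l) = 3 + (l - 1*(-4)) = 3 + (l + 4) = 3 + (4 + l) = 7 + l)
U(I) = I
1/(697 + H(U(2*(-4) + g(6)))) = 1/(697 + (2*(-4) + (7 + 6))) = 1/(697 + (-8 + 13)) = 1/(697 + 5) = 1/702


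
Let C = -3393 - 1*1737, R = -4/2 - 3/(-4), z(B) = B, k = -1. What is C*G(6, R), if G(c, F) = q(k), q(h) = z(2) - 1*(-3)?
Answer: -25650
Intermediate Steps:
R = -5/4 (R = -4*½ - 3*(-¼) = -2 + ¾ = -5/4 ≈ -1.2500)
q(h) = 5 (q(h) = 2 - 1*(-3) = 2 + 3 = 5)
G(c, F) = 5
C = -5130 (C = -3393 - 1737 = -5130)
C*G(6, R) = -5130*5 = -25650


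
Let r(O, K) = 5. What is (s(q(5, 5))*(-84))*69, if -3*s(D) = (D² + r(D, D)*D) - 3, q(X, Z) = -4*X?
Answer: 573804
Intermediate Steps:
s(D) = 1 - 5*D/3 - D²/3 (s(D) = -((D² + 5*D) - 3)/3 = -(-3 + D² + 5*D)/3 = 1 - 5*D/3 - D²/3)
(s(q(5, 5))*(-84))*69 = ((1 - (-20)*5/3 - (-4*5)²/3)*(-84))*69 = ((1 - 5/3*(-20) - ⅓*(-20)²)*(-84))*69 = ((1 + 100/3 - ⅓*400)*(-84))*69 = ((1 + 100/3 - 400/3)*(-84))*69 = -99*(-84)*69 = 8316*69 = 573804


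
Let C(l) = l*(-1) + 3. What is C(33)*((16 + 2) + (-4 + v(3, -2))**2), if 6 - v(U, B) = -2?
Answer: -1020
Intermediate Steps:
v(U, B) = 8 (v(U, B) = 6 - 1*(-2) = 6 + 2 = 8)
C(l) = 3 - l (C(l) = -l + 3 = 3 - l)
C(33)*((16 + 2) + (-4 + v(3, -2))**2) = (3 - 1*33)*((16 + 2) + (-4 + 8)**2) = (3 - 33)*(18 + 4**2) = -30*(18 + 16) = -30*34 = -1020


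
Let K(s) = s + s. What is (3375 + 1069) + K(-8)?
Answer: 4428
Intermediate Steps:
K(s) = 2*s
(3375 + 1069) + K(-8) = (3375 + 1069) + 2*(-8) = 4444 - 16 = 4428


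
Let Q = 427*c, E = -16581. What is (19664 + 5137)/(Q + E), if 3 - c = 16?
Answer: -24801/22132 ≈ -1.1206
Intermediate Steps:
c = -13 (c = 3 - 1*16 = 3 - 16 = -13)
Q = -5551 (Q = 427*(-13) = -5551)
(19664 + 5137)/(Q + E) = (19664 + 5137)/(-5551 - 16581) = 24801/(-22132) = 24801*(-1/22132) = -24801/22132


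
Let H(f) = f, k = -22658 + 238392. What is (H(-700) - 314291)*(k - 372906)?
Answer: 49507765452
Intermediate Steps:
k = 215734
(H(-700) - 314291)*(k - 372906) = (-700 - 314291)*(215734 - 372906) = -314991*(-157172) = 49507765452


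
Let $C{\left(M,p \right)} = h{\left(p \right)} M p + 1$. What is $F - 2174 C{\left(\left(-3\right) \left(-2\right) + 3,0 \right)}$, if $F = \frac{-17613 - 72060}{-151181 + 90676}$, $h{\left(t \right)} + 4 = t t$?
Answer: $- \frac{131448197}{60505} \approx -2172.5$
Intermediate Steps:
$h{\left(t \right)} = -4 + t^{2}$ ($h{\left(t \right)} = -4 + t t = -4 + t^{2}$)
$C{\left(M,p \right)} = 1 + M p \left(-4 + p^{2}\right)$ ($C{\left(M,p \right)} = \left(-4 + p^{2}\right) M p + 1 = M \left(-4 + p^{2}\right) p + 1 = M p \left(-4 + p^{2}\right) + 1 = 1 + M p \left(-4 + p^{2}\right)$)
$F = \frac{89673}{60505}$ ($F = - \frac{89673}{-60505} = \left(-89673\right) \left(- \frac{1}{60505}\right) = \frac{89673}{60505} \approx 1.4821$)
$F - 2174 C{\left(\left(-3\right) \left(-2\right) + 3,0 \right)} = \frac{89673}{60505} - 2174 \left(1 + \left(\left(-3\right) \left(-2\right) + 3\right) 0 \left(-4 + 0^{2}\right)\right) = \frac{89673}{60505} - 2174 \left(1 + \left(6 + 3\right) 0 \left(-4 + 0\right)\right) = \frac{89673}{60505} - 2174 \left(1 + 9 \cdot 0 \left(-4\right)\right) = \frac{89673}{60505} - 2174 \left(1 + 0\right) = \frac{89673}{60505} - 2174 = - \frac{131448197}{60505}$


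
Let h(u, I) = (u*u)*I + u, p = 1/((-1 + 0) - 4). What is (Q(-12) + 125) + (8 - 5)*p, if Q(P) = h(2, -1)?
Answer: 612/5 ≈ 122.40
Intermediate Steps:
p = -⅕ (p = 1/(-1 - 4) = 1/(-5) = -⅕ ≈ -0.20000)
h(u, I) = u + I*u² (h(u, I) = u²*I + u = I*u² + u = u + I*u²)
Q(P) = -2 (Q(P) = 2*(1 - 1*2) = 2*(1 - 2) = 2*(-1) = -2)
(Q(-12) + 125) + (8 - 5)*p = (-2 + 125) + (8 - 5)*(-⅕) = 123 + 3*(-⅕) = 123 - ⅗ = 612/5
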